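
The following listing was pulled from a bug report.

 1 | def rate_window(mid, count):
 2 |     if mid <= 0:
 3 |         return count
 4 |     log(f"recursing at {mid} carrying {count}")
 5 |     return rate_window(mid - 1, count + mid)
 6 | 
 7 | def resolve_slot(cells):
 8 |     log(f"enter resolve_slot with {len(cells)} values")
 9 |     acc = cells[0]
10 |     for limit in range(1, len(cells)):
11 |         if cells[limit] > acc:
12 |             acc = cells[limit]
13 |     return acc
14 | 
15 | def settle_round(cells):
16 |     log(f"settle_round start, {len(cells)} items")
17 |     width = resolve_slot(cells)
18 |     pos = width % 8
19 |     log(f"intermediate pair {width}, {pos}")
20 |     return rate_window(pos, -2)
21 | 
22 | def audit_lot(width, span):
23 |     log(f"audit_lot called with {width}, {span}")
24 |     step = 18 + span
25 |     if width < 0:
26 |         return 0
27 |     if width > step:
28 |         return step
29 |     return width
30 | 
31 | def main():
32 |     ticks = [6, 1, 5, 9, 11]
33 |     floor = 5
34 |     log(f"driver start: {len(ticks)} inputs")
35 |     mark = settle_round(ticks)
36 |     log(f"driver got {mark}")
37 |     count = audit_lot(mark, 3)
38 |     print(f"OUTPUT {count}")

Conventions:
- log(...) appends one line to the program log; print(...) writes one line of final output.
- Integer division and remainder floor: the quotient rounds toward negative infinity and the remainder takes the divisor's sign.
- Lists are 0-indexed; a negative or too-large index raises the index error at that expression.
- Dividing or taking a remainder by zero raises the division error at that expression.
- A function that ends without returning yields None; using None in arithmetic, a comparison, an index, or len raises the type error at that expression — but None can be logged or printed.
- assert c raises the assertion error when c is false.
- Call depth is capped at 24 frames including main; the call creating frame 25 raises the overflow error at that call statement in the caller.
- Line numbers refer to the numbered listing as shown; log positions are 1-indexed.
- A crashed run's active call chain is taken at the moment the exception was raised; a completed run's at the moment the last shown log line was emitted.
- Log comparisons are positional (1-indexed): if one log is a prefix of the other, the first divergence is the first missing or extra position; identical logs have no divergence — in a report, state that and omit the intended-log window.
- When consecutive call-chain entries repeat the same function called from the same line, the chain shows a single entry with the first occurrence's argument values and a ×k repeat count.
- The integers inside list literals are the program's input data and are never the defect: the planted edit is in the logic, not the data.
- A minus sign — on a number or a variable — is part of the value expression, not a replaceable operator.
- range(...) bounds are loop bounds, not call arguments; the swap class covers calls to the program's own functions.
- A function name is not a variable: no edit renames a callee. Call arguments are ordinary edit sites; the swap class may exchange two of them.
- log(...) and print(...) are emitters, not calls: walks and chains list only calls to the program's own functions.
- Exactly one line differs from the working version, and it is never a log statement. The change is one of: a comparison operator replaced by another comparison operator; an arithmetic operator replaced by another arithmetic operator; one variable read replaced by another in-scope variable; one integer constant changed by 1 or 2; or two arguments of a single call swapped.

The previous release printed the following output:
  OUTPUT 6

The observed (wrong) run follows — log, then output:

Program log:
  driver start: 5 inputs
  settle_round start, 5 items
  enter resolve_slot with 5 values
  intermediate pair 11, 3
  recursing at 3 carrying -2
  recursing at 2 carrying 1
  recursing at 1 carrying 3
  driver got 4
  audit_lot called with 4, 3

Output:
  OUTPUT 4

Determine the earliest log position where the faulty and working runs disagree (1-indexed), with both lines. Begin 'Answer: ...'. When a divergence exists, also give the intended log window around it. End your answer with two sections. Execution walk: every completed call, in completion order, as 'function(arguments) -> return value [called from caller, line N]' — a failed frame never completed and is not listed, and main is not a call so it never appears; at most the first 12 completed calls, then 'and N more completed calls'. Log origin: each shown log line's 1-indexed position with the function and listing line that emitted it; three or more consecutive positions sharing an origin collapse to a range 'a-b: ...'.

Answer: position 5 — the shown line 'recursing at 3 carrying -2' should read 'recursing at 3 carrying 0'.
Intended log window:
  3: enter resolve_slot with 5 values
  4: intermediate pair 11, 3
  5: recursing at 3 carrying 0
  6: recursing at 2 carrying 3
Execution walk:
  resolve_slot([6, 1, 5, 9, 11]) -> 11  [called from settle_round, line 17]
  rate_window(0, 4) -> 4  [called from rate_window, line 5]
  rate_window(1, 3) -> 4  [called from rate_window, line 5]
  rate_window(2, 1) -> 4  [called from rate_window, line 5]
  rate_window(3, -2) -> 4  [called from settle_round, line 20]
  settle_round([6, 1, 5, 9, 11]) -> 4  [called from main, line 35]
  audit_lot(4, 3) -> 4  [called from main, line 37]
Origin of each log line:
  1: emitted by main (line 34)
  2: emitted by settle_round (line 16)
  3: emitted by resolve_slot (line 8)
  4: emitted by settle_round (line 19)
  5-7: emitted by rate_window (line 4)
  8: emitted by main (line 36)
  9: emitted by audit_lot (line 23)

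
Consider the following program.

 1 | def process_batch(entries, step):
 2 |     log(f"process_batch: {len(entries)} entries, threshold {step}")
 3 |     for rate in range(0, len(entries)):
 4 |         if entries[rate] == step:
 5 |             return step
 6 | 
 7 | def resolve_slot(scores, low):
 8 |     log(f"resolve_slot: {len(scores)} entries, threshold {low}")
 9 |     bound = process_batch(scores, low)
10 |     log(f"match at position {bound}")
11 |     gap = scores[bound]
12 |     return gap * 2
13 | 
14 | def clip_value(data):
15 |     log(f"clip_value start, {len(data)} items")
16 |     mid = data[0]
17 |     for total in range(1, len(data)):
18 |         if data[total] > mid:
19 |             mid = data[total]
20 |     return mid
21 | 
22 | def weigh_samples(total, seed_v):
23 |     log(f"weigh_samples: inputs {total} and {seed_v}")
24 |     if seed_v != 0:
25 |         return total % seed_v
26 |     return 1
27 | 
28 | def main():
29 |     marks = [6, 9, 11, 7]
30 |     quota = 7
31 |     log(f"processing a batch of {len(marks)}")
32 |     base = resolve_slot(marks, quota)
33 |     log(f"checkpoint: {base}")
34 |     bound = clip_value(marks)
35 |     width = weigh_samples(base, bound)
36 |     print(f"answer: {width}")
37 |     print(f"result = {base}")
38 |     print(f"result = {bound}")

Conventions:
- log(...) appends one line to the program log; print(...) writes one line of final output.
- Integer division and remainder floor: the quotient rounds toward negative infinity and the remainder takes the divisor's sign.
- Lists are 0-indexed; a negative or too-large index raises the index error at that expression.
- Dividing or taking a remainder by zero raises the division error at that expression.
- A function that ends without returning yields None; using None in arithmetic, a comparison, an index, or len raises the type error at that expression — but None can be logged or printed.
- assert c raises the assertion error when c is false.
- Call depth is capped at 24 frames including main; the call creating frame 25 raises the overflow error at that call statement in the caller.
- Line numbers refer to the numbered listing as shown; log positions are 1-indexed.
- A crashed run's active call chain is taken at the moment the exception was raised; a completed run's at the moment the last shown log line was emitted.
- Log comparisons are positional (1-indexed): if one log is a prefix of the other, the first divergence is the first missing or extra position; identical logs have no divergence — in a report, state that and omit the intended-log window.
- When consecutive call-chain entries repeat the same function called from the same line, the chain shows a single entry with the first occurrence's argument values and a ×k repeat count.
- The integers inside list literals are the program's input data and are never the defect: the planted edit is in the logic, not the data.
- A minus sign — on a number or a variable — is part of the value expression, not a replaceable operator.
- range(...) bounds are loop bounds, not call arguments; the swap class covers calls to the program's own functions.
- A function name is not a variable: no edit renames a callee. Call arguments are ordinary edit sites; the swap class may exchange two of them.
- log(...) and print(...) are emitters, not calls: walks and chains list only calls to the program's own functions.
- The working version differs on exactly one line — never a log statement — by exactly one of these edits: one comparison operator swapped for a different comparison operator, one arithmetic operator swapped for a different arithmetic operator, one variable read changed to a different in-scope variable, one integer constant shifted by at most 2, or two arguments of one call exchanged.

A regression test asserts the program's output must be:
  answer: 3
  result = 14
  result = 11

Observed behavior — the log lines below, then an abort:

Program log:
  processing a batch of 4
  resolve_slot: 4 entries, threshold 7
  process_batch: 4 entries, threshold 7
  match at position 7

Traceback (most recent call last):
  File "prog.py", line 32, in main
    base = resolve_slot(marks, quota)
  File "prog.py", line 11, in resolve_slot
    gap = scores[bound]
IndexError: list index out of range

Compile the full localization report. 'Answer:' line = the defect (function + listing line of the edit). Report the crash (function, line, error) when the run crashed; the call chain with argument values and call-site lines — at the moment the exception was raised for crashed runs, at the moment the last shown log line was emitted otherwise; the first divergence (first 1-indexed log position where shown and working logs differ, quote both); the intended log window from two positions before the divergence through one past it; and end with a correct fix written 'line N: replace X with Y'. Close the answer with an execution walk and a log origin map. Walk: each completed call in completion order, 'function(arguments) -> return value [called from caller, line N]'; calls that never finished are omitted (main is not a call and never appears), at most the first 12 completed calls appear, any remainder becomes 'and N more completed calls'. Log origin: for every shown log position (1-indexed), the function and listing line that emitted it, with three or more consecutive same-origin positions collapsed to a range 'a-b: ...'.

Answer: the defect is in process_batch at line 5.
Key fact: Log line 4 is where behavior first shows: 'match at position 7' appears instead of 'match at position 3'.
Crash: resolve_slot, line 11, IndexError.
Call chain: main -> resolve_slot([6, 9, 11, 7], 7) (called at line 32).
First divergence: position 4 — the shown line 'match at position 7' should read 'match at position 3'.
Intended log window:
  2: resolve_slot: 4 entries, threshold 7
  3: process_batch: 4 entries, threshold 7
  4: match at position 3
  5: checkpoint: 14
Execution walk:
  process_batch([6, 9, 11, 7], 7) -> 7  [called from resolve_slot, line 9]
Log origin:
  1: logged in main at line 31
  2: logged in resolve_slot at line 8
  3: logged in process_batch at line 2
  4: logged in resolve_slot at line 10
A correct fix: line 5: replace `step` with `rate`.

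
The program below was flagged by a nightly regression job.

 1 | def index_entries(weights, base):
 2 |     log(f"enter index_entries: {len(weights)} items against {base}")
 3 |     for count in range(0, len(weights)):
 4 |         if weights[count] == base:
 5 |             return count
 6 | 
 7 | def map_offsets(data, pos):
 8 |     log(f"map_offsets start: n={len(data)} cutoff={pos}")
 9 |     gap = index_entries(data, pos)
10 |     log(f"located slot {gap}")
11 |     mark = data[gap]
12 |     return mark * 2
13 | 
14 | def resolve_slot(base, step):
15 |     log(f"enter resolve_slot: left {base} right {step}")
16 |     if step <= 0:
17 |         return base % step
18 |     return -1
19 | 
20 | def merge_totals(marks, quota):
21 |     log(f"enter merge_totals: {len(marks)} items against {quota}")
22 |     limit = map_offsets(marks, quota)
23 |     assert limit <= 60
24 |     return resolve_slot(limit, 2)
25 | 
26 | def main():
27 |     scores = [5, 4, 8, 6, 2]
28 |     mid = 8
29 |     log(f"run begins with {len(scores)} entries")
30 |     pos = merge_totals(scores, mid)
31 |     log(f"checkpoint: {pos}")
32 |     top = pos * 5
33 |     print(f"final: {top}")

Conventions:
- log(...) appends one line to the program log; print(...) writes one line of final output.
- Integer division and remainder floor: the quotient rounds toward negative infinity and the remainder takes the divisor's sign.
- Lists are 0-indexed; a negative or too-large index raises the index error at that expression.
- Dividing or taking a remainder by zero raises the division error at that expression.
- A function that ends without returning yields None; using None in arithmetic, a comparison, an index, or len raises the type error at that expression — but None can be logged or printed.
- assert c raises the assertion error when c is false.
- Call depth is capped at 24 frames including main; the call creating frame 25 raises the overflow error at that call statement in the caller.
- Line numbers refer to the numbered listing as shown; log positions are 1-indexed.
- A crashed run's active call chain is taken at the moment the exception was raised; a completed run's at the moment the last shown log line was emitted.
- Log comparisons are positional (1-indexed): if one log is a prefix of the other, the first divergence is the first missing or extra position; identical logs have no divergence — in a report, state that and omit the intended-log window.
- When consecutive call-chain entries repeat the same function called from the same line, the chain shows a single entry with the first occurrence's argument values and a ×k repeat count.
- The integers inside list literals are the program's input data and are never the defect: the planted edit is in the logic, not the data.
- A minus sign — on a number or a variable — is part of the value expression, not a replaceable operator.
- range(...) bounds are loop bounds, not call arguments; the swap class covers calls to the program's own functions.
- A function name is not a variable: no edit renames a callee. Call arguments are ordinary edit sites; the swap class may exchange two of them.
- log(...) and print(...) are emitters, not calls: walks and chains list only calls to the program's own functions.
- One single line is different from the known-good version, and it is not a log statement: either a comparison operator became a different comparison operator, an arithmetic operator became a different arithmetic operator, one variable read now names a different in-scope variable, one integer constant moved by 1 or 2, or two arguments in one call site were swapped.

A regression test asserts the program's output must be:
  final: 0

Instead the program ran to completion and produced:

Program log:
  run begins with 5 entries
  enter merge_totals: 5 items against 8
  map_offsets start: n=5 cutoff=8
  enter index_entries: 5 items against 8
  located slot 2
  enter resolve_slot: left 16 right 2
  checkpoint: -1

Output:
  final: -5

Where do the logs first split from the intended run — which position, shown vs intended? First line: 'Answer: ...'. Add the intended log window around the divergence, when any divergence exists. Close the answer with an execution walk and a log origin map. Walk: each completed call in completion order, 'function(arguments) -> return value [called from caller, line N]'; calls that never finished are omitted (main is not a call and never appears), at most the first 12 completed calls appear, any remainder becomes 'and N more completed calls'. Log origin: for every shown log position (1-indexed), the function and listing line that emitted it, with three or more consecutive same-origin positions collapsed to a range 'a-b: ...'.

Answer: position 7 — the shown line 'checkpoint: -1' should read 'checkpoint: 0'.
Intended log window:
  5: located slot 2
  6: enter resolve_slot: left 16 right 2
  7: checkpoint: 0
Execution walk:
  index_entries([5, 4, 8, 6, 2], 8) -> 2  [called from map_offsets, line 9]
  map_offsets([5, 4, 8, 6, 2], 8) -> 16  [called from merge_totals, line 22]
  resolve_slot(16, 2) -> -1  [called from merge_totals, line 24]
  merge_totals([5, 4, 8, 6, 2], 8) -> -1  [called from main, line 30]
Log line origins:
  1: emitted by main (line 29)
  2: emitted by merge_totals (line 21)
  3: emitted by map_offsets (line 8)
  4: emitted by index_entries (line 2)
  5: emitted by map_offsets (line 10)
  6: emitted by resolve_slot (line 15)
  7: emitted by main (line 31)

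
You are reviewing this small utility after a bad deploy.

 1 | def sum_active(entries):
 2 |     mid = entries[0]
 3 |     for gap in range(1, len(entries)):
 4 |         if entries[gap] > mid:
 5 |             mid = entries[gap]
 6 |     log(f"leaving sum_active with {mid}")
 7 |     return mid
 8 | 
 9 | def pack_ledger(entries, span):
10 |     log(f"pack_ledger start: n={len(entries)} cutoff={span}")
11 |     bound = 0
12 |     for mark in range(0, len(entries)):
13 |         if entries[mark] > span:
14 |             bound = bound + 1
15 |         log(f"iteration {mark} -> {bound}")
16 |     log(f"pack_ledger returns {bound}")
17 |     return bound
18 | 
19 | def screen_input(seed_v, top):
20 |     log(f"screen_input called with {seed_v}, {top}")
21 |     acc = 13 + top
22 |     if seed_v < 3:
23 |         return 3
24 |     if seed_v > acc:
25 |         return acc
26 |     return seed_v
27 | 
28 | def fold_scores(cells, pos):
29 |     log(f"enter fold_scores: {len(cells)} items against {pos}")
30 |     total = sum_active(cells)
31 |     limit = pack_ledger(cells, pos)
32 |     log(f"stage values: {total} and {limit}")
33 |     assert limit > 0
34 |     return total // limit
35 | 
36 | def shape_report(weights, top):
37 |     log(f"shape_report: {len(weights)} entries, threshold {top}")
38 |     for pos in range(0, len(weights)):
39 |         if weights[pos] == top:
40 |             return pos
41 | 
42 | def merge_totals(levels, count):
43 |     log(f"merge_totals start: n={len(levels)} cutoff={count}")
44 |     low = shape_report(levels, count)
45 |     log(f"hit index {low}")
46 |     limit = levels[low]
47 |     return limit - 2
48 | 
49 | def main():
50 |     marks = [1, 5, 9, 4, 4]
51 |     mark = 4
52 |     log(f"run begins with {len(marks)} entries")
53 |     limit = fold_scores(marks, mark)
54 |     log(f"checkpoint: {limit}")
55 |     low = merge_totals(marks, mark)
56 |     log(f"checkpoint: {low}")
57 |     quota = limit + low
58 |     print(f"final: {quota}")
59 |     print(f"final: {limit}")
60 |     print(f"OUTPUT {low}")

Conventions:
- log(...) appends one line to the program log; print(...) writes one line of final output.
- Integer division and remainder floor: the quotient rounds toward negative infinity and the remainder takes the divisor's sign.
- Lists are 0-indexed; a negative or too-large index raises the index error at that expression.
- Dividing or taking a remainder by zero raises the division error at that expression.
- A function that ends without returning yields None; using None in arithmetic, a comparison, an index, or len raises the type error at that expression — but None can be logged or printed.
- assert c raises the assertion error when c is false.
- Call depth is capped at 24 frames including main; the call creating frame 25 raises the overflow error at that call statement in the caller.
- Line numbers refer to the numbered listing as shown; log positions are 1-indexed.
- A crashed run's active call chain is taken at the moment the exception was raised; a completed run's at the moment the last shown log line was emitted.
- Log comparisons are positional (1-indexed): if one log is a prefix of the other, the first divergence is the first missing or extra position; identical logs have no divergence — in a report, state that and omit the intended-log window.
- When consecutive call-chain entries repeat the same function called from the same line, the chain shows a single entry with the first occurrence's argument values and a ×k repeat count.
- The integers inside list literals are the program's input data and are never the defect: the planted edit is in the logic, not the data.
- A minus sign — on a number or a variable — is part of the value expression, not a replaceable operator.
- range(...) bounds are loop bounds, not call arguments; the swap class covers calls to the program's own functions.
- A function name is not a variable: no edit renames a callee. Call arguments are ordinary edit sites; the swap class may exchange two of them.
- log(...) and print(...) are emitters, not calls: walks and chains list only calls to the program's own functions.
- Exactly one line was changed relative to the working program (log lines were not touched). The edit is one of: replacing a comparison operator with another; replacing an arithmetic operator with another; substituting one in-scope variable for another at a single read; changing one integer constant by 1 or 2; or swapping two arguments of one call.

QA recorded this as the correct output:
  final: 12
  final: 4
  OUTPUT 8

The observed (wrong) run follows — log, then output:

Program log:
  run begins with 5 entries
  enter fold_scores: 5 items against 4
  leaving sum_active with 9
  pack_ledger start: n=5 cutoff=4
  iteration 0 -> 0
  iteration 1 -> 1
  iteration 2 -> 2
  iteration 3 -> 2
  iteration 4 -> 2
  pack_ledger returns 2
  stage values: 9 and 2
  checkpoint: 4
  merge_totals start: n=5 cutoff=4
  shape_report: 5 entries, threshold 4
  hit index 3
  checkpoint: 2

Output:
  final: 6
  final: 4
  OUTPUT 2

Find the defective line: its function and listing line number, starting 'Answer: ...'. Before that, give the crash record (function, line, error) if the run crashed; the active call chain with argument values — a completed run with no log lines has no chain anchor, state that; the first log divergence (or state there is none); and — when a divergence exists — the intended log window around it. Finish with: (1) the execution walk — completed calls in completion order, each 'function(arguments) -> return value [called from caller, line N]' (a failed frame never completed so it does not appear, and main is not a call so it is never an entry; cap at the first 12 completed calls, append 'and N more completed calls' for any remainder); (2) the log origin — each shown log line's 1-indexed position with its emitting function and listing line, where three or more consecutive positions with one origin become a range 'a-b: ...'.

Answer: the defect is in merge_totals at line 47.
The tell: The earliest visible damage is log position 16 — 'checkpoint: 2' rather than the intended 'checkpoint: 8'.
Call chain: main.
First divergence: position 16; shown 'checkpoint: 2' vs intended 'checkpoint: 8'.
Intended log window:
  14: shape_report: 5 entries, threshold 4
  15: hit index 3
  16: checkpoint: 8
Execution walk:
  sum_active([1, 5, 9, 4, 4]) -> 9  [called from fold_scores, line 30]
  pack_ledger([1, 5, 9, 4, 4], 4) -> 2  [called from fold_scores, line 31]
  fold_scores([1, 5, 9, 4, 4], 4) -> 4  [called from main, line 53]
  shape_report([1, 5, 9, 4, 4], 4) -> 3  [called from merge_totals, line 44]
  merge_totals([1, 5, 9, 4, 4], 4) -> 2  [called from main, line 55]
Origin of each log line:
  1: from main, line 52
  2: from fold_scores, line 29
  3: from sum_active, line 6
  4: from pack_ledger, line 10
  5-9: from pack_ledger, line 15
  10: from pack_ledger, line 16
  11: from fold_scores, line 32
  12: from main, line 54
  13: from merge_totals, line 43
  14: from shape_report, line 37
  15: from merge_totals, line 45
  16: from main, line 56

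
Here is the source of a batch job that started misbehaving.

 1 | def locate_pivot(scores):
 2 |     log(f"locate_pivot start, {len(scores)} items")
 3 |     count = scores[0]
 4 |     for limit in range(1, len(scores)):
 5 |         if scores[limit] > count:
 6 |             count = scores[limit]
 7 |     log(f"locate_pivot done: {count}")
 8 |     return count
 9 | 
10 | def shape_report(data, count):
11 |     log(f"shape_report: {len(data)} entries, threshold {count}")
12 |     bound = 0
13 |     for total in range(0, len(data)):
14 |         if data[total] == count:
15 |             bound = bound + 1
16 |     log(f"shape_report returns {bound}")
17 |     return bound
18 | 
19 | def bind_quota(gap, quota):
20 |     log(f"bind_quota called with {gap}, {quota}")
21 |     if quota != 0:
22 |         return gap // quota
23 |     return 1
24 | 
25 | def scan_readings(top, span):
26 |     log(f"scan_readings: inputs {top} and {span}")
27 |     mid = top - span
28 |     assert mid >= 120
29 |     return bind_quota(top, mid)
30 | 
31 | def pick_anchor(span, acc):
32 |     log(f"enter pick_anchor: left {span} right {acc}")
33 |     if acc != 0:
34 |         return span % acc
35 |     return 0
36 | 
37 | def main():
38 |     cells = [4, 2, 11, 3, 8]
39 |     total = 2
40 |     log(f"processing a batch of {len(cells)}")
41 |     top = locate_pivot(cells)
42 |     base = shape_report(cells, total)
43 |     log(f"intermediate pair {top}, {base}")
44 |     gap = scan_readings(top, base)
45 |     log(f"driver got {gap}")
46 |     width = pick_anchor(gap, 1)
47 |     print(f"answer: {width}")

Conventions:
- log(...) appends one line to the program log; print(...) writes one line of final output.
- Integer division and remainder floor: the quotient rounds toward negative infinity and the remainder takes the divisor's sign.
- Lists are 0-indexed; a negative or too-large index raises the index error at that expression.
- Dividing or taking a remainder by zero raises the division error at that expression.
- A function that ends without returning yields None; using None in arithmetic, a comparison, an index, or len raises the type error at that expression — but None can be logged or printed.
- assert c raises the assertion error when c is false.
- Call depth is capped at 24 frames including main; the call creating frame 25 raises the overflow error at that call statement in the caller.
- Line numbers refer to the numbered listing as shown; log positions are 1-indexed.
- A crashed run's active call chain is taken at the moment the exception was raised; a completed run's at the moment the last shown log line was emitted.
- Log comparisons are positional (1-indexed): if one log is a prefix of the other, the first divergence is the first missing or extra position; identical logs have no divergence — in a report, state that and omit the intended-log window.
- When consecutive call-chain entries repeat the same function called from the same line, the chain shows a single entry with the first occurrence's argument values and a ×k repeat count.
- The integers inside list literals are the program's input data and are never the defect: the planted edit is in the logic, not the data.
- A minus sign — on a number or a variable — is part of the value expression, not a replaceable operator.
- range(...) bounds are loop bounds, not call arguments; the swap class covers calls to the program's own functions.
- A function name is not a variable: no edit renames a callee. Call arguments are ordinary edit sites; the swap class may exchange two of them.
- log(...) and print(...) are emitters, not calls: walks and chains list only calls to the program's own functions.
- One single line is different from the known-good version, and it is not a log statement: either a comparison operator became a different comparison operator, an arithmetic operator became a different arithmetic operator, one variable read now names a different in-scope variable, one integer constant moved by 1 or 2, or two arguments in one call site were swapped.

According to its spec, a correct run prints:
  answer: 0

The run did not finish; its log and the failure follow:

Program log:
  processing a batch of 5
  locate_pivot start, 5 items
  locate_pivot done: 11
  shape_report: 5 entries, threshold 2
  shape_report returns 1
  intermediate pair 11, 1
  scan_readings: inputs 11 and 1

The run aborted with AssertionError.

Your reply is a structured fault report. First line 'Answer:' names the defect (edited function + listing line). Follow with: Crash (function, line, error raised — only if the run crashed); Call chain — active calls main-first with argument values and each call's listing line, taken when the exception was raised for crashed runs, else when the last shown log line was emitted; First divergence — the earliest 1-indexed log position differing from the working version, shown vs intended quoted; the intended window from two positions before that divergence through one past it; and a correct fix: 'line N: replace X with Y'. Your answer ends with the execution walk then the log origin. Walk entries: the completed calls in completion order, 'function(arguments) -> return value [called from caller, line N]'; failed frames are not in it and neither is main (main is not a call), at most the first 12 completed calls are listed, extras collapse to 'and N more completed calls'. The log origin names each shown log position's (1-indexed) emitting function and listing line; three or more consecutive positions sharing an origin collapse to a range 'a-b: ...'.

Answer: the defect is in scan_readings at line 28.
Key fact: The shown log is a 7-line prefix of the intended one, whose next entry is 'bind_quota called with 11, 10'.
Crash: scan_readings, line 28, AssertionError.
Call chain: main -> scan_readings(11, 1) (called at line 44).
First divergence: position 8 (shown log ended at 7 lines; the working version continues: 'bind_quota called with 11, 10').
Intended log window:
  6: intermediate pair 11, 1
  7: scan_readings: inputs 11 and 1
  8: bind_quota called with 11, 10
  9: driver got 1
Execution walk:
  locate_pivot([4, 2, 11, 3, 8]) -> 11  [called from main, line 41]
  shape_report([4, 2, 11, 3, 8], 2) -> 1  [called from main, line 42]
Origin of each log line:
  1: logged in main at line 40
  2: logged in locate_pivot at line 2
  3: logged in locate_pivot at line 7
  4: logged in shape_report at line 11
  5: logged in shape_report at line 16
  6: logged in main at line 43
  7: logged in scan_readings at line 26
A correct fix: line 28: replace `>=` with `<=`.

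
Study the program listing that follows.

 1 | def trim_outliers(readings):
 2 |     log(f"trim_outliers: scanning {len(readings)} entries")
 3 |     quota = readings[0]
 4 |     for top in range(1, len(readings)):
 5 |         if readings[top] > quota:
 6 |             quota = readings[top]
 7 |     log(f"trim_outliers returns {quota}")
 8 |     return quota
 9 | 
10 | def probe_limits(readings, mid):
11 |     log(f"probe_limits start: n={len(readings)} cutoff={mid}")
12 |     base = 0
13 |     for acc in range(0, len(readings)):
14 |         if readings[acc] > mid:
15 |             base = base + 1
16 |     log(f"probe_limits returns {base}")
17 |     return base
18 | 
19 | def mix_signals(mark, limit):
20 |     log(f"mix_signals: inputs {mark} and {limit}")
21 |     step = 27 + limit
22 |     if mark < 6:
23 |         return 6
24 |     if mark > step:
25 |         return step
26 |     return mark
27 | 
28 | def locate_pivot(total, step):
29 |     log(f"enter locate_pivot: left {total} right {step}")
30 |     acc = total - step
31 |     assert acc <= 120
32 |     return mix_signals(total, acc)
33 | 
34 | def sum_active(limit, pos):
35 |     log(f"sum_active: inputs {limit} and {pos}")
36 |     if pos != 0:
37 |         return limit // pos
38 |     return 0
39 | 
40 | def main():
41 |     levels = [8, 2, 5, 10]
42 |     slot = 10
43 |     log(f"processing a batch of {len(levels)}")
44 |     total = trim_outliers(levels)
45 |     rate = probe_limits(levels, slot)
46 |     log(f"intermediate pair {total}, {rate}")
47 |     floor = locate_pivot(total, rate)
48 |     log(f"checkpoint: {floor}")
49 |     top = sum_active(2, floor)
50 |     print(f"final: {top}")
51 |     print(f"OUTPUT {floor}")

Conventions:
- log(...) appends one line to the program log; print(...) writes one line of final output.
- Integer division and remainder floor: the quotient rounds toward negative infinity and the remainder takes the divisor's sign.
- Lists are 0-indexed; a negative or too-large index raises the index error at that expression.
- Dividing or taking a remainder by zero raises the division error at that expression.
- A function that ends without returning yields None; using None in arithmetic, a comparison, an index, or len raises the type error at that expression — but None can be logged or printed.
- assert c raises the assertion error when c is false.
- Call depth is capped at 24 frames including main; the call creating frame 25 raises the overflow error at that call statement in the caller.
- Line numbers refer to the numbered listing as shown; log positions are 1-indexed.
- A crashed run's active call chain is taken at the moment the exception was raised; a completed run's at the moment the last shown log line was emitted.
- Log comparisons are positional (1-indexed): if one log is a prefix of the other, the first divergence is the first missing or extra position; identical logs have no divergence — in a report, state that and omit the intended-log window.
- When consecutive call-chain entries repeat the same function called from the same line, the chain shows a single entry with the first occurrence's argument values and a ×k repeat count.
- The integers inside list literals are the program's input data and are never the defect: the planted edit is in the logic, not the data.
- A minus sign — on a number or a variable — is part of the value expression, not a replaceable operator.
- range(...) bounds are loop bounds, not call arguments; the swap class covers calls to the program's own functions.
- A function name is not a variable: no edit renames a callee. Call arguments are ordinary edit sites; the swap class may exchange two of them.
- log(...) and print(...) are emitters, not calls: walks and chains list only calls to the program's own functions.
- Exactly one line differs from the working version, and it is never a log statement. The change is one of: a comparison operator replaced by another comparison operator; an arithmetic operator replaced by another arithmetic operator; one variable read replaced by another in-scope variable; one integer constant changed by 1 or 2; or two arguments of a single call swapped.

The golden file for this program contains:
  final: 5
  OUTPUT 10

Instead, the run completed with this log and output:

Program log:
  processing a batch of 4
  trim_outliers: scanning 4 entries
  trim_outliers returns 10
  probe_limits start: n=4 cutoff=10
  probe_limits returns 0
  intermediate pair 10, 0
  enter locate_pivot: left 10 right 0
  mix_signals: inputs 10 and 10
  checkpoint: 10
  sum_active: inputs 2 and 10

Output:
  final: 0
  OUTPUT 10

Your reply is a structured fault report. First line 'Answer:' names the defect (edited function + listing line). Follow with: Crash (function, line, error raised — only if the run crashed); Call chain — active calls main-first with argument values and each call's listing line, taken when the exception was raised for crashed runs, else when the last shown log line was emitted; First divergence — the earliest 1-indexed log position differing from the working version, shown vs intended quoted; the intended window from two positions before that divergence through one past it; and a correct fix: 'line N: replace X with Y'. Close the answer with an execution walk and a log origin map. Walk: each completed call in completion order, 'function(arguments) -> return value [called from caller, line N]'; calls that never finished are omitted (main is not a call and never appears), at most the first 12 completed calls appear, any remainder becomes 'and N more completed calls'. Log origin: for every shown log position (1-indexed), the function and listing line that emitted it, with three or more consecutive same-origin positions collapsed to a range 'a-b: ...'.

Answer: the defect is in main at line 49.
Core observation: The log first diverges at position 10: the faulty run prints 'sum_active: inputs 2 and 10' where the working version prints 'sum_active: inputs 10 and 2'.
Call chain: main -> sum_active(2, 10) (called at line 49).
First divergence: position 10 — the shown line 'sum_active: inputs 2 and 10' should read 'sum_active: inputs 10 and 2'.
Intended log window:
  8: mix_signals: inputs 10 and 10
  9: checkpoint: 10
  10: sum_active: inputs 10 and 2
Execution walk:
  trim_outliers([8, 2, 5, 10]) -> 10  [called from main, line 44]
  probe_limits([8, 2, 5, 10], 10) -> 0  [called from main, line 45]
  mix_signals(10, 10) -> 10  [called from locate_pivot, line 32]
  locate_pivot(10, 0) -> 10  [called from main, line 47]
  sum_active(2, 10) -> 0  [called from main, line 49]
Log line origins:
  1 — main, line 43
  2 — trim_outliers, line 2
  3 — trim_outliers, line 7
  4 — probe_limits, line 11
  5 — probe_limits, line 16
  6 — main, line 46
  7 — locate_pivot, line 29
  8 — mix_signals, line 20
  9 — main, line 48
  10 — sum_active, line 35
A correct fix: line 49: replace `sum_active(2, floor)` with `sum_active(floor, 2)`.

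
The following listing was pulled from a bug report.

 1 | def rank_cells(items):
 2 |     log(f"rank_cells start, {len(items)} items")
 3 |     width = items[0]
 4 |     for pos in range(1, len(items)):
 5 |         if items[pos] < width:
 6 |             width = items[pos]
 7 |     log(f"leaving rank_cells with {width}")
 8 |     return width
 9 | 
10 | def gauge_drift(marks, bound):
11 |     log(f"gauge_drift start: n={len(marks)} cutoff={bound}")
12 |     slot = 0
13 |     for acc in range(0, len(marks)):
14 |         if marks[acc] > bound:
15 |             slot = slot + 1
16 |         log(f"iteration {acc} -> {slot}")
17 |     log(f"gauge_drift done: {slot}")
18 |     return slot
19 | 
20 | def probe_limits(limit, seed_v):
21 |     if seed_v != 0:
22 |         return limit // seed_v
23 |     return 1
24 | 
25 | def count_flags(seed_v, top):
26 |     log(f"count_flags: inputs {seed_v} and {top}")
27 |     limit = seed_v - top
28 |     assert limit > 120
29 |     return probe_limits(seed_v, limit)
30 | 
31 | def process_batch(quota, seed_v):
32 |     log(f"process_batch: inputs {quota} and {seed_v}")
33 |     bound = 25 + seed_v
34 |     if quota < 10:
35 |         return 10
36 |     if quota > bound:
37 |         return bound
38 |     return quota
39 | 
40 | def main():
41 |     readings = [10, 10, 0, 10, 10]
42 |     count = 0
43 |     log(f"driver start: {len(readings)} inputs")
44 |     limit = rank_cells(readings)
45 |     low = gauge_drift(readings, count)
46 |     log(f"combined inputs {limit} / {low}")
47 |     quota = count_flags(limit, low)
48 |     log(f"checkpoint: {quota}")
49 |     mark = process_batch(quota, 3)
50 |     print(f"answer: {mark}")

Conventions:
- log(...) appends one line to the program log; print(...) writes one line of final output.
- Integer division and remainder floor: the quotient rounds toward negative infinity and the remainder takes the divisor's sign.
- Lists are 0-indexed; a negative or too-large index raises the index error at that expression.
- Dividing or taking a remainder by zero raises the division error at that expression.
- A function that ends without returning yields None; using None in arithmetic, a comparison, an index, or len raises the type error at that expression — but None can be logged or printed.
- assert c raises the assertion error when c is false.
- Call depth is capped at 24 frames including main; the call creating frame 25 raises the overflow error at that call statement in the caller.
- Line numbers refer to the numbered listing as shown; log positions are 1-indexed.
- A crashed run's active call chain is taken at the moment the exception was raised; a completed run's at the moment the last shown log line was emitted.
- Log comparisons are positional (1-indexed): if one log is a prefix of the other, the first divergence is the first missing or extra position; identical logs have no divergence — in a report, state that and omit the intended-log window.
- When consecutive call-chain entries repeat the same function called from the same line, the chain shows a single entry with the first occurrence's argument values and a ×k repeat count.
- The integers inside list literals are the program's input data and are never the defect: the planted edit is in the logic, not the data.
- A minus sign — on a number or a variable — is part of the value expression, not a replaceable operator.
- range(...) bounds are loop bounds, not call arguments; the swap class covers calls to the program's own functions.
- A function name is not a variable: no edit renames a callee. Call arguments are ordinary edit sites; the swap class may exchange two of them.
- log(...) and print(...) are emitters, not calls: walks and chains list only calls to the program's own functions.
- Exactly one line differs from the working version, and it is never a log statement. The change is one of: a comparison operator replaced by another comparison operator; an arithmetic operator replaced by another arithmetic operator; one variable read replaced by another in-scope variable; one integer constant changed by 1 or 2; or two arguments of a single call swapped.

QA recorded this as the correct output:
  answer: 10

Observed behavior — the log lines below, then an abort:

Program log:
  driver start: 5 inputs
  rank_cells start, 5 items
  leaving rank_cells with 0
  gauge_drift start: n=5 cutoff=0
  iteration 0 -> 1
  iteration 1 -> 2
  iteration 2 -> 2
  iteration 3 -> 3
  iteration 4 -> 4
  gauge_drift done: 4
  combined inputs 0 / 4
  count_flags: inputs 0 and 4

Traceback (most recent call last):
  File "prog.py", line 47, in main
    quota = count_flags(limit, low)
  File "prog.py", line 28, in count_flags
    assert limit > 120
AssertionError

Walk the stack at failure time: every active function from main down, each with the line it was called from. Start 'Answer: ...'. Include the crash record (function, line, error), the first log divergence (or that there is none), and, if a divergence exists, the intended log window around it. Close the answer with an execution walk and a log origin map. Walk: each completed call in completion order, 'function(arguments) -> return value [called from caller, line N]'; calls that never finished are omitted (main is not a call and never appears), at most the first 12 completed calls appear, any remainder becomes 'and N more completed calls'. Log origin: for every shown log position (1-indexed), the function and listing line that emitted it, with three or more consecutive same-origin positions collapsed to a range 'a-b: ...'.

Answer: main -> count_flags (called at line 47).
Key observation: After 12 matching log lines the faulty run goes silent, while the working version continues with 'checkpoint: 0'.
Crash: count_flags, line 28, AssertionError.
First divergence: position 13 — the faulty run's log ends after 12 lines; the working version continues with 'checkpoint: 0'.
Intended log window:
  11: combined inputs 0 / 4
  12: count_flags: inputs 0 and 4
  13: checkpoint: 0
  14: process_batch: inputs 0 and 3
Execution walk:
  rank_cells([10, 10, 0, 10, 10]) -> 0  [called from main, line 44]
  gauge_drift([10, 10, 0, 10, 10], 0) -> 4  [called from main, line 45]
Origin of each log line:
  1: from main, line 43
  2: from rank_cells, line 2
  3: from rank_cells, line 7
  4: from gauge_drift, line 11
  5-9: from gauge_drift, line 16
  10: from gauge_drift, line 17
  11: from main, line 46
  12: from count_flags, line 26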